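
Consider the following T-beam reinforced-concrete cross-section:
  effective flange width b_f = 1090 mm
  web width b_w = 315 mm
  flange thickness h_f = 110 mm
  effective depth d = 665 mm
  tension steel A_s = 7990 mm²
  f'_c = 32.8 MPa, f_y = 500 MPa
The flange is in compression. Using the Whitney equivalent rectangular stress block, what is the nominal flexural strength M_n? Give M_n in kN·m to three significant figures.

Tension: T = A_s f_y = 7990 × 500 = 3995000 N.
Try a within the flange: a = T/(0.85 f'_c b_f) = 3995000/(0.85 × 32.8 × 1090) = 131.46 mm.
a = 131.46 > h_f = 110 mm: the block extends into the web. Split into flange-overhang and web parts.
C_f = 0.85 f'_c (b_f − b_w) h_f = 0.85 × 32.8 × (1090 − 315) × 110 = 2376770 N.
Remaining web compression depth: a_w = (T − C_f)/(0.85 f'_c b_w) = (3995000 − 2376770)/(0.85 × 32.8 × 315) = 184.26 mm.
M_n = C_f(d − h_f/2) + (T − C_f)(d − a_w/2) = 2376770 × (665 − 55) + 1618230 × (665 − 92.13) = 1449.83 + 927.04 = 2376.87 × 10⁶ N·mm.
M_n = 2376.87 kN·m.

M_n ≈ 2380 kN·m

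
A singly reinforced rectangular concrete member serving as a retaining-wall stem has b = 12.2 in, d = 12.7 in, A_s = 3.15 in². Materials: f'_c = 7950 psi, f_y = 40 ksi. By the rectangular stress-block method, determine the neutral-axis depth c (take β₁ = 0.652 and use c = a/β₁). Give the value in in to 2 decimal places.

T = A_s f_y = 3.15 × 40 = 126 kips.
a = T/(0.85 f'_c b) = 126/(0.85 × 7.95 × 12.2) = 1.5284 in.
With β₁ = 0.652, c = a/β₁ = 1.5284/0.652 = 2.34 in.

c ≈ 2.34 in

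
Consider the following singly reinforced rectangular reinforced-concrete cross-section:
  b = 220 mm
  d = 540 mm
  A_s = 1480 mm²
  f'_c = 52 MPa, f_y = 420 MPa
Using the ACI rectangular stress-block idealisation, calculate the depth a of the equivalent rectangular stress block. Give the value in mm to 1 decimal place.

a ≈ 63.9 mm

T = A_s f_y = 1480 × 420 = 621600 N = 621.6 kN.
Setting C = 0.85 f'_c a b equal to T: a = 621600/(0.85 × 52 × 220) = 63.9 mm.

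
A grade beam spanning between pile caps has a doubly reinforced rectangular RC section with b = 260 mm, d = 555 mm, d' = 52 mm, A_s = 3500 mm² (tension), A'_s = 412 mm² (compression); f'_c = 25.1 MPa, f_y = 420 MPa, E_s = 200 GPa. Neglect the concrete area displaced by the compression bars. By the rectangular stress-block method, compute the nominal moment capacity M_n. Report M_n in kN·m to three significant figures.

Assume both tension and compression steel yield.
Net tension couple steel: A_s − A'_s = 3088 mm².
a = (A_s − A'_s) f_y / (0.85 f'_c b) = 1296960/(0.85 × 25.1 × 260) = 233.81 mm.
c = a/β₁ = 233.81/0.85 = 275.07 mm; ε'_s = 0.003(c − d')/c = 0.0024 ≥ f_y/E_s = 0.0021, so compression steel does yield.
M_n = (A_s − A'_s) f_y (d − a/2) + A'_s f_y (d − d') = [1296960 × (555 − 116.905) + 173040 × (555 − 52)] × 10⁻⁶ = 568.19 + 87.04 = 655.23 kN·m.

M_n ≈ 655 kN·m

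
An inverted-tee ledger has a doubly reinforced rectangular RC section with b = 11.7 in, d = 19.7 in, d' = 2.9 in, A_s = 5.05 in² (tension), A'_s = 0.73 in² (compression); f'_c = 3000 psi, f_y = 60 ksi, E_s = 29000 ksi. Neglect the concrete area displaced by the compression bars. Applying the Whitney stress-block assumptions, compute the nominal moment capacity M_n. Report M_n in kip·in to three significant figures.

Assume both steels yield.
a = (A_s − A'_s) f_y/(0.85 f'_c b) = (5.05 − 0.73) × 60/(0.85 × 3 × 11.7) = 8.688 in.
c = a/β₁ = 8.688/0.85 = 10.221 in; ε'_s = 0.003(c − d')/c = 0.0021 ≥ ε_y = 0.0021, so the compression steel yields.
M_n = (A_s − A'_s) f_y (d − a/2) + A'_s f_y (d − d') = 259.2 × (19.7 − 4.344) + 43.8 × (19.7 − 2.9) = 3980.3 + 735.8 = 4716.1 kip·in.

M_n ≈ 4720 kip·in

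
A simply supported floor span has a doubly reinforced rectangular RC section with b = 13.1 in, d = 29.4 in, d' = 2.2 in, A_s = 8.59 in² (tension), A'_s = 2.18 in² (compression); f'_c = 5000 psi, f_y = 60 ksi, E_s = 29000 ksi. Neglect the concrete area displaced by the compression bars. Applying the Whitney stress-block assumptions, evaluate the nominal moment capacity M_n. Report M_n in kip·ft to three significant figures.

M_n ≈ 1130 kip·ft

Assume both steels yield.
a = (A_s − A'_s) f_y/(0.85 f'_c b) = (8.59 − 2.18) × 60/(0.85 × 5 × 13.1) = 6.908 in.
c = a/β₁ = 6.908/0.8 = 8.635 in; ε'_s = 0.003(c − d')/c = 0.0022 ≥ ε_y = 0.0021, so the compression steel yields.
M_n = (A_s − A'_s) f_y (d − a/2) + A'_s f_y (d − d') = 384.6 × (29.4 − 3.454) + 130.8 × (29.4 − 2.2) = 9978.8 + 3557.8 = 13536.6 kip·in = 13536.6/12 = 1128.05 kip·ft.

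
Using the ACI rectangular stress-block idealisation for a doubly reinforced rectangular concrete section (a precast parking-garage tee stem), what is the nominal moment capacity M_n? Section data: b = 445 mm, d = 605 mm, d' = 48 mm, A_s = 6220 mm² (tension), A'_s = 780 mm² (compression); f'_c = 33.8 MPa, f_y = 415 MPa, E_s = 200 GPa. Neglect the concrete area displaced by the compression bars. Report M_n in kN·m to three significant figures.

M_n ≈ 1350 kN·m

Assume both tension and compression steel yield.
Net tension couple steel: A_s − A'_s = 5440 mm².
a = (A_s − A'_s) f_y / (0.85 f'_c b) = 2257600/(0.85 × 33.8 × 445) = 176.58 mm.
c = a/β₁ = 176.58/0.809 = 218.27 mm; ε'_s = 0.003(c − d')/c = 0.0023 ≥ f_y/E_s = 0.0021, so compression steel does yield.
M_n = (A_s − A'_s) f_y (d − a/2) + A'_s f_y (d − d') = [2257600 × (605 − 88.29) + 323700 × (605 − 48)] × 10⁻⁶ = 1166.52 + 180.30 = 1346.82 kN·m.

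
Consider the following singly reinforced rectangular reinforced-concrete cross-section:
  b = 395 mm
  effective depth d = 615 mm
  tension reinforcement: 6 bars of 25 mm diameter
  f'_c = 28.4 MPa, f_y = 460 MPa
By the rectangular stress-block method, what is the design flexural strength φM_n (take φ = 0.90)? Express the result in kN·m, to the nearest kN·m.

A_s = 6 × 491 = 2946 mm².
T = A_s f_y = 2946 × 460 = 1355160 N = 1355.16 kN.
From C = T: a = T/(0.85 f'_c b) = 1355160/(0.85 × 28.4 × 395) = 142.12 mm.
M_n = T(d − a/2) = 1355.16 kN × (615 − 71.06) mm = 737.13 kN·m.
φM_n = 0.90 × 737.13 = 663.42 kN·m.

φM_n ≈ 663 kN·m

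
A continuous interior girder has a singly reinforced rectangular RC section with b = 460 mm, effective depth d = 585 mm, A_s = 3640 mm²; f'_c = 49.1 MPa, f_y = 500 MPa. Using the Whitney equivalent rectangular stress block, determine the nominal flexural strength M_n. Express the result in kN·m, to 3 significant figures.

M_n ≈ 978 kN·m

T = A_s f_y = 3640 × 500 = 1820000 N = 1820 kN.
From C = T: a = T/(0.85 f'_c b) = 1820000/(0.85 × 49.1 × 460) = 94.80 mm.
M_n = T(d − a/2) = 1820 kN × (585 − 47.4) mm = 978.43 kN·m.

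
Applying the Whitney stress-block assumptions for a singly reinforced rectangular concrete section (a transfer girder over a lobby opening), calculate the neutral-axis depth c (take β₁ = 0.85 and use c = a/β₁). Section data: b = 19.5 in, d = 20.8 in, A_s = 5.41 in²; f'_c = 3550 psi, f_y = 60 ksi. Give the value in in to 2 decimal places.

c ≈ 6.49 in

T = A_s f_y = 5.41 × 60 = 324.6 kips.
a = T/(0.85 f'_c b) = 324.6/(0.85 × 3.55 × 19.5) = 5.5165 in.
With β₁ = 0.85, c = a/β₁ = 5.5165/0.85 = 6.49 in.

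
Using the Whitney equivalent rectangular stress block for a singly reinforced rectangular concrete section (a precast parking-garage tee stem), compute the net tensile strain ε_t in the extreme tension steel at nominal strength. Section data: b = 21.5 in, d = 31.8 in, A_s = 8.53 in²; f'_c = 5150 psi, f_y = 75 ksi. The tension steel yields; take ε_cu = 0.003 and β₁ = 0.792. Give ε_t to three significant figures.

a = A_s f_y/(0.85 f'_c b) = 6.797 in.
β₁ = 0.792, so c = a/β₁ = 6.797/0.792 = 8.582 in.
From the linear strain diagram with ε_cu = 0.003: ε_t = 0.003 (d − c)/c = 0.003 × (31.8 − 8.582)/8.582 = 0.00812.
Since ε_t ≥ 0.005, the section is tension-controlled.

ε_t ≈ 0.00812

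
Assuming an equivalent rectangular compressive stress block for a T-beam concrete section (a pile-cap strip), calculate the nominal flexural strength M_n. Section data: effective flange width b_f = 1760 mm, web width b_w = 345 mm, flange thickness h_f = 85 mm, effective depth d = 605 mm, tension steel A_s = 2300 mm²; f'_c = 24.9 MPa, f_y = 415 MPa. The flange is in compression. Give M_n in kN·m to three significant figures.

M_n ≈ 565 kN·m

Tension: T = A_s f_y = 2300 × 415 = 954500 N.
Try a within the flange: a = T/(0.85 f'_c b_f) = 954500/(0.85 × 24.9 × 1760) = 25.62 mm.
Since a = 25.62 ≤ h_f = 85 mm, the stress block lies entirely in the flange; analyse as a rectangular beam of width b_f.
M_n = T(d − a/2) = 954500 × (605 − 12.81) = 565.25 × 10⁶ N·mm.
M_n = 565.25 kN·m.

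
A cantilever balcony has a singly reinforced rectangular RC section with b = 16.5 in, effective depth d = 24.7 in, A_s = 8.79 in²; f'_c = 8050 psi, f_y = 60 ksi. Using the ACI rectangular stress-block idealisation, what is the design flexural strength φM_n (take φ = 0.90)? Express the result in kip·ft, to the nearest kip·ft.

φM_n ≈ 885 kip·ft

T = A_s f_y = 8.79 × 60 = 527.4 kips.
a = T/(0.85 f'_c b) = 527.4/(0.85 × 8.05 × 16.5) = 4.671 in.
M_n = T(d − a/2) = 527.4 × (24.7 − 2.3355) = 11795.0 kip·in = 11795.0/12 = 982.92 kip·ft.
φM_n = 0.90 × 982.92 = 884.63 kip·ft.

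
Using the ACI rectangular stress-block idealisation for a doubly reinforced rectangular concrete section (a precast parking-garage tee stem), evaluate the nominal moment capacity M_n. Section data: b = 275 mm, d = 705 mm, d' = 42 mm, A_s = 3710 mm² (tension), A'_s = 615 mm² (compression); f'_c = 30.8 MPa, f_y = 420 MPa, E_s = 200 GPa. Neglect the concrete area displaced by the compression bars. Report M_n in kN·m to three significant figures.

Assume both tension and compression steel yield.
Net tension couple steel: A_s − A'_s = 3095 mm².
a = (A_s − A'_s) f_y / (0.85 f'_c b) = 1299900/(0.85 × 30.8 × 275) = 180.55 mm.
c = a/β₁ = 180.55/0.83 = 217.53 mm; ε'_s = 0.003(c − d')/c = 0.0024 ≥ f_y/E_s = 0.0021, so compression steel does yield.
M_n = (A_s − A'_s) f_y (d − a/2) + A'_s f_y (d − d') = [1299900 × (705 − 90.275) + 258300 × (705 − 42)] × 10⁻⁶ = 799.08 + 171.25 = 970.33 kN·m.

M_n ≈ 970 kN·m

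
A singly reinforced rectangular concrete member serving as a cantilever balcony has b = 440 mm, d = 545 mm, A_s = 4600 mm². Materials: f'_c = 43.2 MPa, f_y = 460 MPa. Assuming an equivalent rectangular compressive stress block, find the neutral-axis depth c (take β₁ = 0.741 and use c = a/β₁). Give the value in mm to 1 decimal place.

T = A_s f_y = 4600 × 460 = 2116000 N = 2116 kN.
Setting C = 0.85 f'_c a b equal to T: a = 2116000/(0.85 × 43.2 × 440) = 130.967 mm.
With β₁ = 0.741, c = a/β₁ = 130.967/0.741 = 176.7 mm.

c ≈ 176.7 mm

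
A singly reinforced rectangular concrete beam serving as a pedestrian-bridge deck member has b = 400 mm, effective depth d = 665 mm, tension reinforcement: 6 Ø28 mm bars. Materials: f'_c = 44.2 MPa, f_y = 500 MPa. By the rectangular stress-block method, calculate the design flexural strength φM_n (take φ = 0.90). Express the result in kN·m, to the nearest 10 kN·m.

A_s = 6 × 616 = 3696 mm².
T = A_s f_y = 3696 × 500 = 1848000 N = 1848 kN.
From C = T: a = T/(0.85 f'_c b) = 1848000/(0.85 × 44.2 × 400) = 122.97 mm.
M_n = T(d − a/2) = 1848 kN × (665 − 61.485) mm = 1115.30 kN·m.
φM_n = 0.90 × 1115.30 = 1003.77 kN·m.

φM_n ≈ 1000 kN·m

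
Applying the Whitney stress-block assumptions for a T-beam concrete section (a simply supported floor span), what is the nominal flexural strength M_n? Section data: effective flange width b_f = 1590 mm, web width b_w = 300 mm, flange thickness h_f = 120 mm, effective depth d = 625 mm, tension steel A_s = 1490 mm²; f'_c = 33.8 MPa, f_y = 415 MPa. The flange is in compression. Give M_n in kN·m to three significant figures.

M_n ≈ 382 kN·m

Tension: T = A_s f_y = 1490 × 415 = 618350 N.
Try a within the flange: a = T/(0.85 f'_c b_f) = 618350/(0.85 × 33.8 × 1590) = 13.54 mm.
Since a = 13.54 ≤ h_f = 120 mm, the stress block lies entirely in the flange; analyse as a rectangular beam of width b_f.
M_n = T(d − a/2) = 618350 × (625 − 6.77) = 382.28 × 10⁶ N·mm.
M_n = 382.28 kN·m.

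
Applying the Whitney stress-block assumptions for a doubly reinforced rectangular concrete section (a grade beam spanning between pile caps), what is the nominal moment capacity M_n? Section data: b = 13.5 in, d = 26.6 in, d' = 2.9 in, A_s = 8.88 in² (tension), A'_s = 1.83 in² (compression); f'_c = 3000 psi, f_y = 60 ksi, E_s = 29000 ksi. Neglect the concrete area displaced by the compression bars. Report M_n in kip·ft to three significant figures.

Assume both steels yield.
a = (A_s − A'_s) f_y/(0.85 f'_c b) = (8.88 − 1.83) × 60/(0.85 × 3 × 13.5) = 12.288 in.
c = a/β₁ = 12.288/0.85 = 14.456 in; ε'_s = 0.003(c − d')/c = 0.0024 ≥ ε_y = 0.0021, so the compression steel yields.
M_n = (A_s − A'_s) f_y (d − a/2) + A'_s f_y (d − d') = 423 × (26.6 − 6.144) + 109.8 × (26.6 − 2.9) = 8652.9 + 2602.3 = 11255.2 kip·in = 11255.2/12 = 937.93 kip·ft.

M_n ≈ 938 kip·ft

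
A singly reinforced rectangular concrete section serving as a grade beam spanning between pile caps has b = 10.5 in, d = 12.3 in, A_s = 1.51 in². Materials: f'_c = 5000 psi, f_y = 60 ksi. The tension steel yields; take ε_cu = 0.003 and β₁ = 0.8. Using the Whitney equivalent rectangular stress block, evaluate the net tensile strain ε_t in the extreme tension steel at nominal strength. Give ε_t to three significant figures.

ε_t ≈ 0.0115

a = A_s f_y/(0.85 f'_c b) = 2.030 in.
β₁ = 0.8, so c = a/β₁ = 2.030/0.8 = 2.538 in.
From the linear strain diagram with ε_cu = 0.003: ε_t = 0.003 (d − c)/c = 0.003 × (12.3 − 2.538)/2.538 = 0.0115.
Since ε_t ≥ 0.005, the section is tension-controlled.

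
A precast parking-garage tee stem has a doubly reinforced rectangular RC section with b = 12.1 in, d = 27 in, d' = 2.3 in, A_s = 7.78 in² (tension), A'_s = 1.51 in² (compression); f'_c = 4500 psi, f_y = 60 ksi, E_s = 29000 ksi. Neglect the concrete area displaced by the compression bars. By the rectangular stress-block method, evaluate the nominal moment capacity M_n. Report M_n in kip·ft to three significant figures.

Assume both steels yield.
a = (A_s − A'_s) f_y/(0.85 f'_c b) = (7.78 − 1.51) × 60/(0.85 × 4.5 × 12.1) = 8.128 in.
c = a/β₁ = 8.128/0.825 = 9.852 in; ε'_s = 0.003(c − d')/c = 0.0023 ≥ ε_y = 0.0021, so the compression steel yields.
M_n = (A_s − A'_s) f_y (d − a/2) + A'_s f_y (d − d') = 376.2 × (27 − 4.064) + 90.6 × (27 − 2.3) = 8628.5 + 2237.8 = 10866.3 kip·in = 10866.3/12 = 905.53 kip·ft.

M_n ≈ 906 kip·ft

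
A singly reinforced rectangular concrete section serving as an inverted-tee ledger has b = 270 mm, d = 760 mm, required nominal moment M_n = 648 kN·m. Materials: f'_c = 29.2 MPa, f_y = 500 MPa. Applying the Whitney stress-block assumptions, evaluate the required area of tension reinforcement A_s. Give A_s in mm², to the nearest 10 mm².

With M_n = 0.85 f'_c a b (d − a/2), solve the quadratic for a:
a = d − √(d² − 2M_n/(0.85 f'_c b)) = 760 − √(760² − 2 × 648×10⁶/(0.85 × 29.2 × 270)) = 140.16 mm.
A_s = 0.85 f'_c a b / f_y = 0.85 × 29.2 × 140.16 × 270 / 500 = 1878.5 mm².

A_s ≈ 1880 mm²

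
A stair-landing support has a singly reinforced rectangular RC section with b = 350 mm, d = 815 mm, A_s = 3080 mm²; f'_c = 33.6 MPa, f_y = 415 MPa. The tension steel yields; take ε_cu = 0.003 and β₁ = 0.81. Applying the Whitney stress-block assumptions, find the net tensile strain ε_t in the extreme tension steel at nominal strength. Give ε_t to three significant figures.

a = A_s f_y/(0.85 f'_c b) = 127.87 mm.
β₁ = 0.81, so c = a/β₁ = 127.87/0.81 = 157.86 mm.
From the linear strain diagram with ε_cu = 0.003: ε_t = 0.003 (d − c)/c = 0.003 × (815 − 157.86)/157.86 = 0.0125.
Since ε_t ≥ 0.005, the section is tension-controlled.

ε_t ≈ 0.0125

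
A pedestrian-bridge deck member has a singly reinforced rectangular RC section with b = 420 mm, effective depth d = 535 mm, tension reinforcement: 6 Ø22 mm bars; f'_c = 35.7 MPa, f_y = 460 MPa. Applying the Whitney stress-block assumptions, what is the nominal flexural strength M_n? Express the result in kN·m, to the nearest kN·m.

M_n ≈ 518 kN·m

A_s = 6 × 380 = 2280 mm².
T = A_s f_y = 2280 × 460 = 1048800 N = 1048.8 kN.
From C = T: a = T/(0.85 f'_c b) = 1048800/(0.85 × 35.7 × 420) = 82.29 mm.
M_n = T(d − a/2) = 1048.8 kN × (535 − 41.145) mm = 517.96 kN·m.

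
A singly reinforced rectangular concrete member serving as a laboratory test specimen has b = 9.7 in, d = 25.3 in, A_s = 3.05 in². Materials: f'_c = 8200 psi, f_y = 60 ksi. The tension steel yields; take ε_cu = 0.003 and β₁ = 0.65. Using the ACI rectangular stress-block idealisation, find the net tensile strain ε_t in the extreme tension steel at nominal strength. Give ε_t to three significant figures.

a = A_s f_y/(0.85 f'_c b) = 2.707 in.
β₁ = 0.65, so c = a/β₁ = 2.707/0.65 = 4.165 in.
From the linear strain diagram with ε_cu = 0.003: ε_t = 0.003 (d − c)/c = 0.003 × (25.3 − 4.165)/4.165 = 0.0152.
Since ε_t ≥ 0.005, the section is tension-controlled.

ε_t ≈ 0.0152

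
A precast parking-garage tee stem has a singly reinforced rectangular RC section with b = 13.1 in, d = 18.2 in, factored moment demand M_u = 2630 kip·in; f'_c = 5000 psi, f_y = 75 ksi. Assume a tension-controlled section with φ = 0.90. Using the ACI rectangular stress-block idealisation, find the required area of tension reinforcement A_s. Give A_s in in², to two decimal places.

M_n = M_u/φ = 2630/0.90 = 2922.22 kip·in.
From M_n = 0.85 f'_c a b (d − a/2):
a = d − √(d² − 2M_n/(0.85 f'_c b)) = 18.2 − √(18.2² − 2 × 2922.22/(0.85 × 5 × 13.1)) = 3.158 in.
A_s = 0.85 f'_c a b / f_y = 0.85 × 5 × 3.158 × 13.1 / 75 = 2.344 in².

A_s ≈ 2.34 in²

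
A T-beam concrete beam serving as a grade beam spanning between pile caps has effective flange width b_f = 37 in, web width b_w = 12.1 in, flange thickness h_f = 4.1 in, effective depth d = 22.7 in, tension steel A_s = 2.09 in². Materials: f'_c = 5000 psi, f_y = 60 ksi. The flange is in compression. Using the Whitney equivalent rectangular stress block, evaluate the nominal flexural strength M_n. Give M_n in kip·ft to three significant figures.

M_n ≈ 233 kip·ft

Tension: T = A_s f_y = 2.09 × 60 = 125.4 kips.
Try a within the flange: a = T/(0.85 f'_c b_f) = 125.4/(0.85 × 5 × 37) = 0.797 in.
Since a = 0.797 ≤ h_f = 4.1 in, the stress block lies entirely in the flange; analyse as a rectangular beam of width b_f.
M_n = T(d − a/2) = 125.4 × (22.7 − 0.3985) = 2796.6 kip·in.
M_n = 2796.6/12 = 233.05 kip·ft.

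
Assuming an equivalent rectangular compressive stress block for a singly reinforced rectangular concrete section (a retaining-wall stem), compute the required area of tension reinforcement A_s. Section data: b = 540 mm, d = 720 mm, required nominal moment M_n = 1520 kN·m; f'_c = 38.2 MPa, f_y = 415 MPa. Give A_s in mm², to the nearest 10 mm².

With M_n = 0.85 f'_c a b (d − a/2), solve the quadratic for a:
a = d − √(d² − 2M_n/(0.85 f'_c b)) = 720 − √(720² − 2 × 1520×10⁶/(0.85 × 38.2 × 540)) = 132.62 mm.
A_s = 0.85 f'_c a b / f_y = 0.85 × 38.2 × 132.62 × 540 / 415 = 5603.2 mm².

A_s ≈ 5600 mm²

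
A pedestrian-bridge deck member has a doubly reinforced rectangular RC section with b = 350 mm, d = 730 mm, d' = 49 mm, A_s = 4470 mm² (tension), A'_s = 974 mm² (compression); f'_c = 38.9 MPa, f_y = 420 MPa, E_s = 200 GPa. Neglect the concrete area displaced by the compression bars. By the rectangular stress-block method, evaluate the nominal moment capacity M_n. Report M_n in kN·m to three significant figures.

M_n ≈ 1260 kN·m

Assume both tension and compression steel yield.
Net tension couple steel: A_s − A'_s = 3496 mm².
a = (A_s − A'_s) f_y / (0.85 f'_c b) = 1468320/(0.85 × 38.9 × 350) = 126.88 mm.
c = a/β₁ = 126.88/0.772 = 164.35 mm; ε'_s = 0.003(c − d')/c = 0.0021 ≥ f_y/E_s = 0.0021, so compression steel does yield.
M_n = (A_s − A'_s) f_y (d − a/2) + A'_s f_y (d − d') = [1468320 × (730 − 63.44) + 409080 × (730 − 49)] × 10⁻⁶ = 978.72 + 278.58 = 1257.30 kN·m.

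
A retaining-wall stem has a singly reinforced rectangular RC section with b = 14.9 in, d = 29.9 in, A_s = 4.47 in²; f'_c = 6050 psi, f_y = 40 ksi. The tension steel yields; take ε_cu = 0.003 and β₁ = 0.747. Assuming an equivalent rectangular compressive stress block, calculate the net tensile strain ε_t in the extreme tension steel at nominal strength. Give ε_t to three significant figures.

a = A_s f_y/(0.85 f'_c b) = 2.333 in.
β₁ = 0.747, so c = a/β₁ = 2.333/0.747 = 3.123 in.
From the linear strain diagram with ε_cu = 0.003: ε_t = 0.003 (d − c)/c = 0.003 × (29.9 − 3.123)/3.123 = 0.0257.
Since ε_t ≥ 0.005, the section is tension-controlled.

ε_t ≈ 0.0257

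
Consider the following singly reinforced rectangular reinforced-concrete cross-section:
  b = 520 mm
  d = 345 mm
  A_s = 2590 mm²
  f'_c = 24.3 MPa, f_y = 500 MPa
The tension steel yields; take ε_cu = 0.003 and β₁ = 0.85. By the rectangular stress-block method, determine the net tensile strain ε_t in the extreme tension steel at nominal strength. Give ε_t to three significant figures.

a = A_s f_y/(0.85 f'_c b) = 120.57 mm.
β₁ = 0.85, so c = a/β₁ = 120.57/0.85 = 141.85 mm.
From the linear strain diagram with ε_cu = 0.003: ε_t = 0.003 (d − c)/c = 0.003 × (345 − 141.85)/141.85 = 0.00430.
ε_t is between 0.004 and 0.005 — transition zone.

ε_t ≈ 0.00430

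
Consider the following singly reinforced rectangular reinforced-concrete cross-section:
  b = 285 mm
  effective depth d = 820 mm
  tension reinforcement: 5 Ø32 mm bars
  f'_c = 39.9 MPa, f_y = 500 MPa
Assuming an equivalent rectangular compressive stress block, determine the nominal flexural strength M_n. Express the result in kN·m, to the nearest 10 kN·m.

A_s = 5 × 804 = 4020 mm².
T = A_s f_y = 4020 × 500 = 2010000 N = 2010 kN.
From C = T: a = T/(0.85 f'_c b) = 2010000/(0.85 × 39.9 × 285) = 207.95 mm.
M_n = T(d − a/2) = 2010 kN × (820 − 103.975) mm = 1439.21 kN·m.

M_n ≈ 1440 kN·m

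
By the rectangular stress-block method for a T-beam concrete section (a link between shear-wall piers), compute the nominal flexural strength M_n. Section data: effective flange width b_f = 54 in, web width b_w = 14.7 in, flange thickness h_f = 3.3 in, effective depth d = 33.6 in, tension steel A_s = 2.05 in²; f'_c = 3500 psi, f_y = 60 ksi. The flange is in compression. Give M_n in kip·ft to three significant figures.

Tension: T = A_s f_y = 2.05 × 60 = 123 kips.
Try a within the flange: a = T/(0.85 f'_c b_f) = 123/(0.85 × 3.5 × 54) = 0.766 in.
Since a = 0.766 ≤ h_f = 3.3 in, the stress block lies entirely in the flange; analyse as a rectangular beam of width b_f.
M_n = T(d − a/2) = 123 × (33.6 − 0.383) = 4085.7 kip·in.
M_n = 4085.7/12 = 340.48 kip·ft.

M_n ≈ 340 kip·ft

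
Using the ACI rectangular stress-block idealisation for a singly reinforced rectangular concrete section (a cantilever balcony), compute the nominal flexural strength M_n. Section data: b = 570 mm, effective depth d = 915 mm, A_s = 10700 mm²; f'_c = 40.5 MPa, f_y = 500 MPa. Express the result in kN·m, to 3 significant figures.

T = A_s f_y = 10700 × 500 = 5350000 N = 5350 kN.
From C = T: a = T/(0.85 f'_c b) = 5350000/(0.85 × 40.5 × 570) = 272.65 mm.
M_n = T(d − a/2) = 5350 kN × (915 − 136.325) mm = 4165.91 kN·m.

M_n ≈ 4170 kN·m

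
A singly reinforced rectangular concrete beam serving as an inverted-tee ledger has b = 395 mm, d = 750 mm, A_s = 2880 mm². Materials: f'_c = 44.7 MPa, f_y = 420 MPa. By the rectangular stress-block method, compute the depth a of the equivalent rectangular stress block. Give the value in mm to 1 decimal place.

T = A_s f_y = 2880 × 420 = 1209600 N = 1209.6 kN.
Setting C = 0.85 f'_c a b equal to T: a = 1209600/(0.85 × 44.7 × 395) = 80.6 mm.

a ≈ 80.6 mm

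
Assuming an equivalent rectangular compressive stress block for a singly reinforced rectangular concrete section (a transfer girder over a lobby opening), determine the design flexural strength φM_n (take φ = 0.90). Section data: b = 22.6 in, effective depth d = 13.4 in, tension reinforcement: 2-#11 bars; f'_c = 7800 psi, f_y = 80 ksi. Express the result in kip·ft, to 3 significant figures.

A_s = 2 × 1.56 = 3.12 in².
T = A_s f_y = 3.12 × 80 = 249.6 kips.
a = T/(0.85 f'_c b) = 249.6/(0.85 × 7.8 × 22.6) = 1.666 in.
M_n = T(d − a/2) = 249.6 × (13.4 − 0.833) = 3136.7 kip·in = 3136.7/12 = 261.39 kip·ft.
φM_n = 0.90 × 261.39 = 235.25 kip·ft.

φM_n ≈ 235 kip·ft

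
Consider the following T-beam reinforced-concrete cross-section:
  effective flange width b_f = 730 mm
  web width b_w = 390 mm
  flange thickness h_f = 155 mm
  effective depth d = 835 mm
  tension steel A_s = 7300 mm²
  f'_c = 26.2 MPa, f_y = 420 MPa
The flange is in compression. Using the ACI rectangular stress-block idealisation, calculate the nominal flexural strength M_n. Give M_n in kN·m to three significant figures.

Tension: T = A_s f_y = 7300 × 420 = 3066000 N.
Try a within the flange: a = T/(0.85 f'_c b_f) = 3066000/(0.85 × 26.2 × 730) = 188.59 mm.
a = 188.59 > h_f = 155 mm: the block extends into the web. Split into flange-overhang and web parts.
C_f = 0.85 f'_c (b_f − b_w) h_f = 0.85 × 26.2 × (730 − 390) × 155 = 1173629 N.
Remaining web compression depth: a_w = (T − C_f)/(0.85 f'_c b_w) = (3066000 − 1173629)/(0.85 × 26.2 × 390) = 217.88 mm.
M_n = C_f(d − h_f/2) + (T − C_f)(d − a_w/2) = 1173629 × (835 − 77.5) + 1892371 × (835 − 108.94) = 889.02 + 1373.97 = 2262.99 × 10⁶ N·mm.
M_n = 2262.99 kN·m.

M_n ≈ 2260 kN·m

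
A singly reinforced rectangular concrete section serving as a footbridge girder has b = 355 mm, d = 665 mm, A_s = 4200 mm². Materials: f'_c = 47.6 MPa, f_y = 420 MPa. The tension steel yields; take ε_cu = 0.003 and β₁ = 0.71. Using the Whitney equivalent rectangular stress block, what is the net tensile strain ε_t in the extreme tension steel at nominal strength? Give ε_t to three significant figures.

a = A_s f_y/(0.85 f'_c b) = 122.81 mm.
β₁ = 0.71, so c = a/β₁ = 122.81/0.71 = 172.97 mm.
From the linear strain diagram with ε_cu = 0.003: ε_t = 0.003 (d − c)/c = 0.003 × (665 − 172.97)/172.97 = 0.00853.
Since ε_t ≥ 0.005, the section is tension-controlled.

ε_t ≈ 0.00853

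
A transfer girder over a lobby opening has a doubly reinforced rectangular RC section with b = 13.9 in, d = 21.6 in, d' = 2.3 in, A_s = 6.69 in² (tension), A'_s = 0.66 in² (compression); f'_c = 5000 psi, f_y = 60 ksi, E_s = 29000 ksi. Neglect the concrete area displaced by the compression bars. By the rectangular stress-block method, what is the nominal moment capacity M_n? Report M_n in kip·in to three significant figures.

M_n ≈ 7470 kip·in

Assume both steels yield.
a = (A_s − A'_s) f_y/(0.85 f'_c b) = (6.69 − 0.66) × 60/(0.85 × 5 × 13.9) = 6.124 in.
c = a/β₁ = 6.124/0.8 = 7.655 in; ε'_s = 0.003(c − d')/c = 0.0021 ≥ ε_y = 0.0021, so the compression steel yields.
M_n = (A_s − A'_s) f_y (d − a/2) + A'_s f_y (d − d') = 361.8 × (21.6 − 3.062) + 39.6 × (21.6 − 2.3) = 6707.0 + 764.3 = 7471.3 kip·in.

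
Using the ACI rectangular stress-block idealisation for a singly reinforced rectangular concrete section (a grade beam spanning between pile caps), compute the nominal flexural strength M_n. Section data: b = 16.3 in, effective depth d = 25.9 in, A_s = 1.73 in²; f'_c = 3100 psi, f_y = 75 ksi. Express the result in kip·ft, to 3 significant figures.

M_n ≈ 264 kip·ft

T = A_s f_y = 1.73 × 75 = 129.75 kips.
a = T/(0.85 f'_c b) = 129.75/(0.85 × 3.1 × 16.3) = 3.021 in.
M_n = T(d − a/2) = 129.75 × (25.9 − 1.5105) = 3164.5 kip·in = 3164.5/12 = 263.71 kip·ft.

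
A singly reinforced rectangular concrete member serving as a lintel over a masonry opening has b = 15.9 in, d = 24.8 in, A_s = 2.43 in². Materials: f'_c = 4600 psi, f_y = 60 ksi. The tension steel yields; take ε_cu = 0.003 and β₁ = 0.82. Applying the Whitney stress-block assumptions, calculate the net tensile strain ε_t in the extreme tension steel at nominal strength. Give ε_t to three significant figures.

a = A_s f_y/(0.85 f'_c b) = 2.345 in.
β₁ = 0.82, so c = a/β₁ = 2.345/0.82 = 2.860 in.
From the linear strain diagram with ε_cu = 0.003: ε_t = 0.003 (d − c)/c = 0.003 × (24.8 − 2.860)/2.860 = 0.0230.
Since ε_t ≥ 0.005, the section is tension-controlled.

ε_t ≈ 0.0230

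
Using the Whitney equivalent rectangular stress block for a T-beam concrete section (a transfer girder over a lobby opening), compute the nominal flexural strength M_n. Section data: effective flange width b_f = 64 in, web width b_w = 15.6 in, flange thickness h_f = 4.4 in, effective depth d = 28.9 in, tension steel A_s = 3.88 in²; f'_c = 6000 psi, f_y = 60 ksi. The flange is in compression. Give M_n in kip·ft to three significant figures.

Tension: T = A_s f_y = 3.88 × 60 = 232.8 kips.
Try a within the flange: a = T/(0.85 f'_c b_f) = 232.8/(0.85 × 6 × 64) = 0.713 in.
Since a = 0.713 ≤ h_f = 4.4 in, the stress block lies entirely in the flange; analyse as a rectangular beam of width b_f.
M_n = T(d − a/2) = 232.8 × (28.9 − 0.3565) = 6644.9 kip·in.
M_n = 6644.9/12 = 553.74 kip·ft.

M_n ≈ 554 kip·ft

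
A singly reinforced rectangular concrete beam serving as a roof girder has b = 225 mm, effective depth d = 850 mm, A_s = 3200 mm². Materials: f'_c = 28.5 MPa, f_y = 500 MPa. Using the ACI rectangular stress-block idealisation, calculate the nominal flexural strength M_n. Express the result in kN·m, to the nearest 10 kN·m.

T = A_s f_y = 3200 × 500 = 1600000 N = 1600 kN.
From C = T: a = T/(0.85 f'_c b) = 1600000/(0.85 × 28.5 × 225) = 293.54 mm.
M_n = T(d − a/2) = 1600 kN × (850 − 146.77) mm = 1125.17 kN·m.

M_n ≈ 1130 kN·m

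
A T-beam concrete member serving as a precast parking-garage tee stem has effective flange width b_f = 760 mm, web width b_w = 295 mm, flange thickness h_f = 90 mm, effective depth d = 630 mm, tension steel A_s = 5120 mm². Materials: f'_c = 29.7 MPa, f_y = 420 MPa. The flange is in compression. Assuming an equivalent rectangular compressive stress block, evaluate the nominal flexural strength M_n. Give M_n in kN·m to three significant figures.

Tension: T = A_s f_y = 5120 × 420 = 2150400 N.
Try a within the flange: a = T/(0.85 f'_c b_f) = 2150400/(0.85 × 29.7 × 760) = 112.08 mm.
a = 112.08 > h_f = 90 mm: the block extends into the web. Split into flange-overhang and web parts.
C_f = 0.85 f'_c (b_f − b_w) h_f = 0.85 × 29.7 × (760 − 295) × 90 = 1056503 N.
Remaining web compression depth: a_w = (T − C_f)/(0.85 f'_c b_w) = (2150400 − 1056503)/(0.85 × 29.7 × 295) = 146.89 mm.
M_n = C_f(d − h_f/2) + (T − C_f)(d − a_w/2) = 1056503 × (630 − 45) + 1093897 × (630 − 73.445) = 618.05 + 608.81 = 1226.86 × 10⁶ N·mm.
M_n = 1226.86 kN·m.

M_n ≈ 1230 kN·m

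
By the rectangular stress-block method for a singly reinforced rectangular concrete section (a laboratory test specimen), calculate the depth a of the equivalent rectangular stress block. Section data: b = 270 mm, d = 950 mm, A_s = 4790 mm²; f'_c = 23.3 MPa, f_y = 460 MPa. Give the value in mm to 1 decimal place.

a ≈ 412.1 mm

T = A_s f_y = 4790 × 460 = 2203400 N = 2203.4 kN.
Setting C = 0.85 f'_c a b equal to T: a = 2203400/(0.85 × 23.3 × 270) = 412.1 mm.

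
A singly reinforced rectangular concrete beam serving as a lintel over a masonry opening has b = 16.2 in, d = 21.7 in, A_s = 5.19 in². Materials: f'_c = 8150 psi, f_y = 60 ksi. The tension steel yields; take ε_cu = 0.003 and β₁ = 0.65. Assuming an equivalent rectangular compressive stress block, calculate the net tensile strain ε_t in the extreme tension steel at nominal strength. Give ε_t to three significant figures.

a = A_s f_y/(0.85 f'_c b) = 2.775 in.
β₁ = 0.65, so c = a/β₁ = 2.775/0.65 = 4.269 in.
From the linear strain diagram with ε_cu = 0.003: ε_t = 0.003 (d − c)/c = 0.003 × (21.7 − 4.269)/4.269 = 0.0122.
Since ε_t ≥ 0.005, the section is tension-controlled.

ε_t ≈ 0.0122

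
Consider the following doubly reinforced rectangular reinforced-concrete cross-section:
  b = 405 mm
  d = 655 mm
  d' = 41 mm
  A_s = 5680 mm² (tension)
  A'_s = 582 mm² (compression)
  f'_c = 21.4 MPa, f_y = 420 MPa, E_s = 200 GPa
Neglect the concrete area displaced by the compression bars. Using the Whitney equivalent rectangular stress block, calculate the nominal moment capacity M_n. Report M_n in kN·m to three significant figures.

Assume both tension and compression steel yield.
Net tension couple steel: A_s − A'_s = 5098 mm².
a = (A_s − A'_s) f_y / (0.85 f'_c b) = 2141160/(0.85 × 21.4 × 405) = 290.64 mm.
c = a/β₁ = 290.64/0.85 = 341.93 mm; ε'_s = 0.003(c − d')/c = 0.0026 ≥ f_y/E_s = 0.0021, so compression steel does yield.
M_n = (A_s − A'_s) f_y (d − a/2) + A'_s f_y (d − d') = [2141160 × (655 − 145.32) + 244440 × (655 − 41)] × 10⁻⁶ = 1091.31 + 150.09 = 1241.40 kN·m.

M_n ≈ 1240 kN·m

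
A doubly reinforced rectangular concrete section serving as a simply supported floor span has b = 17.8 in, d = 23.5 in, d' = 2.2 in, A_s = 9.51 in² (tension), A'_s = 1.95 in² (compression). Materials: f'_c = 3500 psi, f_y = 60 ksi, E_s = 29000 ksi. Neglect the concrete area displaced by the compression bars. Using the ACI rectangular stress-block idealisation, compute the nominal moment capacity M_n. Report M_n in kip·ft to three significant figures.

Assume both steels yield.
a = (A_s − A'_s) f_y/(0.85 f'_c b) = (9.51 − 1.95) × 60/(0.85 × 3.5 × 17.8) = 8.566 in.
c = a/β₁ = 8.566/0.85 = 10.078 in; ε'_s = 0.003(c − d')/c = 0.0023 ≥ ε_y = 0.0021, so the compression steel yields.
M_n = (A_s − A'_s) f_y (d − a/2) + A'_s f_y (d − d') = 453.6 × (23.5 − 4.283) + 117 × (23.5 − 2.2) = 8716.8 + 2492.1 = 11208.9 kip·in = 11208.9/12 = 934.08 kip·ft.

M_n ≈ 934 kip·ft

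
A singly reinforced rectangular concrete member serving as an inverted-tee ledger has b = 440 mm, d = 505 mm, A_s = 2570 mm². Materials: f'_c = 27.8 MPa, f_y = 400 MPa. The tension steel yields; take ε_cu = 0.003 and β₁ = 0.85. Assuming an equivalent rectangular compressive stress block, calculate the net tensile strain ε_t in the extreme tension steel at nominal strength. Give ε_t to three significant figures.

ε_t ≈ 0.0100

a = A_s f_y/(0.85 f'_c b) = 98.87 mm.
β₁ = 0.85, so c = a/β₁ = 98.87/0.85 = 116.32 mm.
From the linear strain diagram with ε_cu = 0.003: ε_t = 0.003 (d − c)/c = 0.003 × (505 − 116.32)/116.32 = 0.0100.
Since ε_t ≥ 0.005, the section is tension-controlled.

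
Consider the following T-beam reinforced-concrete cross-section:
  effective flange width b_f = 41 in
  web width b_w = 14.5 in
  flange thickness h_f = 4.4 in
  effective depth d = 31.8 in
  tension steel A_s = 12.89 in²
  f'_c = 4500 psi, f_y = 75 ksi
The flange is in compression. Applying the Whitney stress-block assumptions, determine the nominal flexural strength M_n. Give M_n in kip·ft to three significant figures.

Tension: T = A_s f_y = 12.89 × 75 = 966.75 kips.
Try a within the flange: a = T/(0.85 f'_c b_f) = 966.75/(0.85 × 4.5 × 41) = 6.165 in.
a = 6.165 > h_f = 4.4 in: the block extends into the web. Split into flange-overhang and web parts.
C_f = 0.85 f'_c (b_f − b_w) h_f = 0.85 × 4.5 × (41 − 14.5) × 4.4 = 446.0 kips.
Remaining web compression depth: a_w = (T − C_f)/(0.85 f'_c b_w) = (966.75 − 446.0)/(0.85 × 4.5 × 14.5) = 9.389 in.
M_n = C_f(d − h_f/2) + (T − C_f)(d − a_w/2) = 446.0 × (31.8 − 2.2) + 520.75 × (31.8 − 4.6945) = 13201.6 + 14115.2 = 27316.8 kip·in.
M_n = 27316.8/12 = 2276.40 kip·ft.

M_n ≈ 2280 kip·ft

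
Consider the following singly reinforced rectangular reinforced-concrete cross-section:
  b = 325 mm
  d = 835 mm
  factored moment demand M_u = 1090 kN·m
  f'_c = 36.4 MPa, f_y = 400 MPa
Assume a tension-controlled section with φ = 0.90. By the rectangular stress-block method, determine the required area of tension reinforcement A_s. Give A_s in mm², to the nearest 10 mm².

A_s ≈ 4010 mm²

M_n = M_u/φ = 1090/0.90 = 1211.11 kN·m.
With M_n = 0.85 f'_c a b (d − a/2), solve the quadratic for a:
a = d − √(d² − 2M_n/(0.85 f'_c b)) = 835 − √(835² − 2 × 1211.11×10⁶/(0.85 × 36.4 × 325)) = 159.47 mm.
A_s = 0.85 f'_c a b / f_y = 0.85 × 36.4 × 159.47 × 325 / 400 = 4008.9 mm².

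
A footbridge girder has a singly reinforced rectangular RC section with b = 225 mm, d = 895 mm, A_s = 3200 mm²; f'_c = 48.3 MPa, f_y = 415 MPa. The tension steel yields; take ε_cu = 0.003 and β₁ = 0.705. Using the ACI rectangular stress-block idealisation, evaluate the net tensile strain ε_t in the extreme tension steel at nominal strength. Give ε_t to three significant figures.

ε_t ≈ 0.0102

a = A_s f_y/(0.85 f'_c b) = 143.76 mm.
β₁ = 0.705, so c = a/β₁ = 143.76/0.705 = 203.91 mm.
From the linear strain diagram with ε_cu = 0.003: ε_t = 0.003 (d − c)/c = 0.003 × (895 − 203.91)/203.91 = 0.0102.
Since ε_t ≥ 0.005, the section is tension-controlled.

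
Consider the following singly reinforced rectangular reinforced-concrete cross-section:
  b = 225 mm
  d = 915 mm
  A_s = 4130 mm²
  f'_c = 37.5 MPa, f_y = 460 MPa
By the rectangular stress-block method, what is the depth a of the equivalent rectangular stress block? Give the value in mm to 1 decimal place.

a ≈ 264.9 mm

T = A_s f_y = 4130 × 460 = 1899800 N = 1899.8 kN.
Setting C = 0.85 f'_c a b equal to T: a = 1899800/(0.85 × 37.5 × 225) = 264.9 mm.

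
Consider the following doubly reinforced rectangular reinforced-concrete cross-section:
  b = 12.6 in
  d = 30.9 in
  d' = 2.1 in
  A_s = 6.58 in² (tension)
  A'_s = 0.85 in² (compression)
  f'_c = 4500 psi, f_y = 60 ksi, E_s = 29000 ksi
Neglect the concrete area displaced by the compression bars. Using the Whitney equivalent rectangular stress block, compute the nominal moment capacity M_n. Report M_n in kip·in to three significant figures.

M_n ≈ 10900 kip·in

Assume both steels yield.
a = (A_s − A'_s) f_y/(0.85 f'_c b) = (6.58 − 0.85) × 60/(0.85 × 4.5 × 12.6) = 7.134 in.
c = a/β₁ = 7.134/0.825 = 8.647 in; ε'_s = 0.003(c − d')/c = 0.0023 ≥ ε_y = 0.0021, so the compression steel yields.
M_n = (A_s − A'_s) f_y (d − a/2) + A'_s f_y (d − d') = 343.8 × (30.9 − 3.567) + 51 × (30.9 − 2.1) = 9397.1 + 1468.8 = 10865.9 kip·in.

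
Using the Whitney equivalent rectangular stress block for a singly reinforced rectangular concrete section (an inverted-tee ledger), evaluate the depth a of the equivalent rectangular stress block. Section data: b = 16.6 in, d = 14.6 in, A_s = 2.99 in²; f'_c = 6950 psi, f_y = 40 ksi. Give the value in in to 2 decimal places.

T = A_s f_y = 2.99 × 40 = 119.6 kips.
a = T/(0.85 f'_c b) = 119.6/(0.85 × 6.95 × 16.6) = 1.22 in.

a ≈ 1.22 in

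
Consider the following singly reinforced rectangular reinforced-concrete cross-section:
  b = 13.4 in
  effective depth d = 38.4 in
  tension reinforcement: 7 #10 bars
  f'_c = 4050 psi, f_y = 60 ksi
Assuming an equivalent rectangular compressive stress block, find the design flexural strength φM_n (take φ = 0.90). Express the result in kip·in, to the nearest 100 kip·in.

A_s = 7 × 1.27 = 8.89 in².
T = A_s f_y = 8.89 × 60 = 533.4 kips.
a = T/(0.85 f'_c b) = 533.4/(0.85 × 4.05 × 13.4) = 11.563 in.
M_n = T(d − a/2) = 533.4 × (38.4 − 5.7815) = 17398.7 kip·in.
φM_n = 0.90 × 17398.7 = 15658.8 kip·in.

φM_n ≈ 15700 kip·in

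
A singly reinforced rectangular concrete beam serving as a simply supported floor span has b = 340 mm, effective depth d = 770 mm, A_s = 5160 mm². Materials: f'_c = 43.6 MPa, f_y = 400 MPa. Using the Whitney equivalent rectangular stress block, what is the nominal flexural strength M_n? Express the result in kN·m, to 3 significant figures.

T = A_s f_y = 5160 × 400 = 2064000 N = 2064 kN.
From C = T: a = T/(0.85 f'_c b) = 2064000/(0.85 × 43.6 × 340) = 163.80 mm.
M_n = T(d − a/2) = 2064 kN × (770 − 81.9) mm = 1420.24 kN·m.

M_n ≈ 1420 kN·m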